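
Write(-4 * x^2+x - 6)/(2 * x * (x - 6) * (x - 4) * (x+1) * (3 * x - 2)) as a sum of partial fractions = -9/(50*(3*x - 2)) - 11/(350*(x + 1)) + 33/(400*(x - 4)) - 3/(56*(x - 6)) + 1/(16*x)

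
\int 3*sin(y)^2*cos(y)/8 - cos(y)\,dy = sin(y)^3/8 - sin(y) + C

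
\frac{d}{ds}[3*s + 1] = 3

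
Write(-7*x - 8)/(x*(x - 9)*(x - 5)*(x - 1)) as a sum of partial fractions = -15/(32*(x - 1)) + 43/(80*(x - 5)) - 71/(288*(x - 9)) + 8/(45*x)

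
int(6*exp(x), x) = 6*exp(x) + C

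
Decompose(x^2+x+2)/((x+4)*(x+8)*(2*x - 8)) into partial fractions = 29/(48*(x + 8)) - 7/(32*(x + 4)) + 11/(96*(x - 4))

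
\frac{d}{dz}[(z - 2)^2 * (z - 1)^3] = 5*z^4 - 28*z^3 + 57*z^2 - 50*z + 16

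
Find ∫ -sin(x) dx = cos(x) + C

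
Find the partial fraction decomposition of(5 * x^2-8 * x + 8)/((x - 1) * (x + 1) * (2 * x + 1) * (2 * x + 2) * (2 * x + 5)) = 79/(84*(2*x + 5)) - 53/(12*(2*x + 1)) + 41/(24*(x + 1)) + 7/(4*(x + 1)^2) + 5/(168*(x - 1))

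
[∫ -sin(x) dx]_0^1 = -1 + cos(1)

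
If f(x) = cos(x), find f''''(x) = cos(x)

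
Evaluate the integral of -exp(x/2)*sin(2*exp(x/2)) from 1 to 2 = cos(2*E) - cos(2*exp(1/2))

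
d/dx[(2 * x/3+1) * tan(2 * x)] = 4*x/(3*cos(2*x)^2) + 2*tan(2*x)/3 + 2/cos(2*x)^2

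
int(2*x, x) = x^2 + C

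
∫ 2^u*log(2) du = 2^u + C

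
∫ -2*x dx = -x^2 + C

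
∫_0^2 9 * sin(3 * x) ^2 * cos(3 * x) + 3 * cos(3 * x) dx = sin(6) + sin(6)^3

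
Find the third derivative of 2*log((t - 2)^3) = 12/(t^3 - 6*t^2 + 12*t - 8)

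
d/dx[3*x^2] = 6*x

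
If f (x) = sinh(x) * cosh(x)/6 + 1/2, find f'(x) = cosh(2*x)/6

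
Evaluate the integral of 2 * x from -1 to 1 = 0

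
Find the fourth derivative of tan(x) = 24*tan(x)^5 + 40*tan(x)^3 + 16*tan(x)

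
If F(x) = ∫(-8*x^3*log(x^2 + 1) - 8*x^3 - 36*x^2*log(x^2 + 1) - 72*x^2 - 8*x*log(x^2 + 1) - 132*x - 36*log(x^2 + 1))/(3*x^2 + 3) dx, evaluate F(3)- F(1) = -70*log(10) + 106*log(2)/3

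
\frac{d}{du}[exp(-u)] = -exp(-u)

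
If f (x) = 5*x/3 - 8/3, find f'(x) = 5/3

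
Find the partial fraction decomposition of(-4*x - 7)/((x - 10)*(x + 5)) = -13/(15*(x + 5)) - 47/(15*(x - 10))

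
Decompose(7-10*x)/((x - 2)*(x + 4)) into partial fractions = -47/(6*(x + 4)) - 13/(6*(x - 2))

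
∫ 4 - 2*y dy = -y^2 + 4*y + C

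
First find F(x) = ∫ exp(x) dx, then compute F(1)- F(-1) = E - exp(-1)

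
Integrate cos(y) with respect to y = sin(y) + C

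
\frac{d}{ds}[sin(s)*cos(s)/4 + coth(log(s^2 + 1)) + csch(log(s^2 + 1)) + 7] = -(2*s^2*sin(s)^2 - s^2 + 8*s*cosh(log(s^2 + 1))/sinh(log(s^2 + 1))^2 + 8*s/sinh(log(s^2 + 1))^2 + 2*sin(s)^2 - 1)/(4*(s^2 + 1))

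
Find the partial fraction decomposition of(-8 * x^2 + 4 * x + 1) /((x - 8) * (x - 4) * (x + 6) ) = -311/(140*(x + 6)) + 111/(40*(x - 4)) - 479/(56*(x - 8))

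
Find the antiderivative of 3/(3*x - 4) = log(8 - 6*x) + C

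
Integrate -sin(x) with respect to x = cos(x) + C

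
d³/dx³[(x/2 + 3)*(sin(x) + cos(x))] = x*sin(x)/2 - x*cos(x)/2 + 3*sin(x)/2 - 9*cos(x)/2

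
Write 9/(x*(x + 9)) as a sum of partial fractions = -1/(x + 9) + 1/x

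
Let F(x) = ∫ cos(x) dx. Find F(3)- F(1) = -sin(1) + sin(3)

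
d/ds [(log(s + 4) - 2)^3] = (3*log(s + 4)^2 - 12*log(s + 4) + 12)/(s + 4)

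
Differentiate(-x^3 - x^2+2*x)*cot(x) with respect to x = x^3/sin(x)^2 - 3*x^2/tan(x) + x^2/sin(x)^2 - 2*x/tan(x) - 2*x/sin(x)^2 + 2/tan(x)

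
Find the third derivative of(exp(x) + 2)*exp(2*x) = 27*exp(3*x) + 16*exp(2*x)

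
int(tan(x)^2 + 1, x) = tan(x) + C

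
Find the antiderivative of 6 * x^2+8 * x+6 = 2*x^3 + 4*x^2 + 6*x + C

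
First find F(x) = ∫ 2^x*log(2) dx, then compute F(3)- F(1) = 6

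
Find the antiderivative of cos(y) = sin(y) + C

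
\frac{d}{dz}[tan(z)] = cos(z)^(-2)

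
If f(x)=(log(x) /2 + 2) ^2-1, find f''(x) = (-log(x) - 3)/(2*x^2)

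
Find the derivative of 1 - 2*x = -2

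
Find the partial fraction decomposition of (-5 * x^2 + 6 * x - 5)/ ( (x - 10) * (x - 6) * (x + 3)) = -68/(117*(x + 3)) + 149/(36*(x - 6)) - 445/(52*(x - 10))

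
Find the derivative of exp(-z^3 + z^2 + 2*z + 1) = -3*z^2*exp(-z^3 + z^2 + 2*z + 1) + 2*z*exp(-z^3 + z^2 + 2*z + 1) + 2*exp(-z^3 + z^2 + 2*z + 1)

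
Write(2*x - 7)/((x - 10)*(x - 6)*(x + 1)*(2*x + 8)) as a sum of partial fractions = 1/(56*(x + 4)) - 3/(154*(x + 1)) - 1/(112*(x - 6)) + 13/(1232*(x - 10))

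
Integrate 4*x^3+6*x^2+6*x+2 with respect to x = x^4 + 2*x^3 + 3*x^2 + 2*x + C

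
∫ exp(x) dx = exp(x) + C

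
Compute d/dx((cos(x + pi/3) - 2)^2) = 4*sin(x + pi/3) - cos(2*x + pi/6)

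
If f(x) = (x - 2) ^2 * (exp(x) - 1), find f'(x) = x^2*exp(x) - 2*x*exp(x) - 2*x + 4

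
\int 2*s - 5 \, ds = s^2 - 5*s + C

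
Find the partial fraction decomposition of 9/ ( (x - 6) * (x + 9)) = -3/(5*(x + 9)) + 3/(5*(x - 6))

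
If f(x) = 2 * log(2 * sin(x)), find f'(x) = 2/tan(x)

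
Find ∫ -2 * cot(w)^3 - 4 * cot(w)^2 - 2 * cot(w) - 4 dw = (cot(w) + 2)^2 + C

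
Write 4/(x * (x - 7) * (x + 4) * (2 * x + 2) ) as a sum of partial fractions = -1/(66*(x + 4)) + 1/(12*(x + 1)) + 1/(308*(x - 7)) - 1/(14*x)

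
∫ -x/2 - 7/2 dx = -x^2/4 - 7*x/2 + C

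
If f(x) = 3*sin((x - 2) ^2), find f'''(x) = -24*x^3*cos(x^2 - 4*x + 4) + 144*x^2*cos(x^2 - 4*x + 4) - 36*x*sin(x^2 - 4*x + 4) - 288*x*cos(x^2 - 4*x + 4) + 72*sin(x^2 - 4*x + 4) + 192*cos(x^2 - 4*x + 4)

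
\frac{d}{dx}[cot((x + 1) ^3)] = -3*(x + 1)^2/sin(x^3 + 3*x^2 + 3*x + 1)^2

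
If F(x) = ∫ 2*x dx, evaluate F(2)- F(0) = 4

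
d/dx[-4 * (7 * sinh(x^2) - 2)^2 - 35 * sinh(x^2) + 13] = -392*x*sinh(2*x^2) + 154*x*cosh(x^2)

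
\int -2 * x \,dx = -x^2 + C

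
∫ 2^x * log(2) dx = 2^x + C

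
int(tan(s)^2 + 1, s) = tan(s) + C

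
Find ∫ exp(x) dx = exp(x) + C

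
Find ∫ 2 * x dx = x^2 + C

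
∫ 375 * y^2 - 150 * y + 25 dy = 125*y^3 - 75*y^2 + 25*y + C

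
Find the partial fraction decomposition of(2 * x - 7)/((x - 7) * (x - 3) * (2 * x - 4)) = -3/(10*(x - 2)) + 1/(8*(x - 3)) + 7/(40*(x - 7))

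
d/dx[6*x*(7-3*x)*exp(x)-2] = -18*x^2*exp(x) + 6*x*exp(x) + 42*exp(x)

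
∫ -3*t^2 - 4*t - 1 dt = -t^3 - 2*t^2 - t + C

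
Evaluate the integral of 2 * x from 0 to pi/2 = pi^2/4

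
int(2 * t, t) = t^2 + C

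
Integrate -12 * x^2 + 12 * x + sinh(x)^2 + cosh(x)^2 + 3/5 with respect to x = -4*x^3 + 6*x^2 + 3*x/5 + sinh(2*x)/2 + C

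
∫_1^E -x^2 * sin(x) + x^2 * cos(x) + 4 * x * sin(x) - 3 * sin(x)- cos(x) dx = (-1 + E)^2*(cos(E) + sin(E))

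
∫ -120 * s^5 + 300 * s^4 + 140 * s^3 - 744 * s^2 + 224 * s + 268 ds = -20*s^6 + 60*s^5 + 35*s^4 - 248*s^3 + 112*s^2 + 268*s + C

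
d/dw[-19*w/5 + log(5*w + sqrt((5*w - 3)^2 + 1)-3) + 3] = (-475*w^2 - 95*w*sqrt(25*w^2 - 30*w + 10) + 695*w + 82*sqrt(25*w^2 - 30*w + 10) - 265)/(125*w^2 + 25*w*sqrt(25*w^2 - 30*w + 10) - 150*w - 15*sqrt(25*w^2 - 30*w + 10) + 50)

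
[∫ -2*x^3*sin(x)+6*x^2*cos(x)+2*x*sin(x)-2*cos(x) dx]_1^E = 2*(-E + exp(3))*cos(E)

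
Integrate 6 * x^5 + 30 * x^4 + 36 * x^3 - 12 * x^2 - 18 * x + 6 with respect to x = x^6 + 6*x^5 + 9*x^4 - 4*x^3 - 9*x^2 + 6*x + C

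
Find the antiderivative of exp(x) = exp(x) + C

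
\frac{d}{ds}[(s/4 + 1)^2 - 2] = s/8 + 1/2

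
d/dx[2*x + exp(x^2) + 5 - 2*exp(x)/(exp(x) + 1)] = (2*x*exp(x^2) + 4*x*exp(x^2 + x) + 2*x*exp(x^2 + 2*x) + 2*exp(2*x) + 2*exp(x) + 2)/(exp(2*x) + 2*exp(x) + 1)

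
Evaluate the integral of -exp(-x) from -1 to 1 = -E + exp(-1)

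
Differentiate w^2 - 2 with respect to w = 2*w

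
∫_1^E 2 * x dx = -1 + exp(2)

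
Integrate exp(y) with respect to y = exp(y) + C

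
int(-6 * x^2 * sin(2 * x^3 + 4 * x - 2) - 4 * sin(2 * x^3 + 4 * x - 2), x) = cos(2*x^3 + 4*x - 2) + C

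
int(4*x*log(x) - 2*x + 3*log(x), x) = x*(2*x + 3)*(log(x) - 1) + C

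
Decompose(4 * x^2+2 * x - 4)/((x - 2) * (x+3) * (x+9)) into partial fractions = 151/(33*(x + 9)) - 13/(15*(x + 3)) + 16/(55*(x - 2))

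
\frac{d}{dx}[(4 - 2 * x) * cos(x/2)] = x*sin(x/2) - 2*sin(x/2) - 2*cos(x/2)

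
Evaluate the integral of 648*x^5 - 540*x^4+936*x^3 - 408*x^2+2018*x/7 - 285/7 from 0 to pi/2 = -2*(-pi/2 + 2 + 3*pi^2/4)^2 - 24 - 5*pi/14 + 15*pi^2/28 + 4*(-pi/2 + 2 + 3*pi^2/4)^3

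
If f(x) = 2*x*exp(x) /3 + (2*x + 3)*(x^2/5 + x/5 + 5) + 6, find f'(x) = 6*x^2/5 + 2*x*exp(x)/3 + 2*x + 2*exp(x)/3 + 53/5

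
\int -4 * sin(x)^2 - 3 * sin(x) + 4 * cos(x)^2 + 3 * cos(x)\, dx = 2*sin(2*x) + 3*sqrt(2)*sin(x + pi/4) + C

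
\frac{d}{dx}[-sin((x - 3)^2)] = 2*(3 - x)*cos(x^2 - 6*x + 9)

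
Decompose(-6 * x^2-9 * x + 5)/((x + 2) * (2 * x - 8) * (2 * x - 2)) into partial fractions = -1/(72*(x + 2)) + 5/(18*(x - 1)) - 127/(72*(x - 4))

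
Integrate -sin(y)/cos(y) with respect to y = log(-2*cos(y)) + C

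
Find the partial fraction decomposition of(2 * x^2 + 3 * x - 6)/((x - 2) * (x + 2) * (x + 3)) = 3/(5*(x + 3)) + 1/(x + 2) + 2/(5*(x - 2))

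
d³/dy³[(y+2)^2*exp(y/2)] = y^2*exp(y/2)/8 + 2*y*exp(y/2) + 13*exp(y/2)/2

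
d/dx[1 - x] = -1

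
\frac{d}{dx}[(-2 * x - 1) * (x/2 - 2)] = 7/2 - 2*x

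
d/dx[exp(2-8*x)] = -8*exp(2 - 8*x)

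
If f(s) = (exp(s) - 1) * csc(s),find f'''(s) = (-2*exp(s) - 2*exp(s)*cos(s)/sin(s) + 6*exp(s)/sin(s)^2 - 6*exp(s)*cos(s)/sin(s)^3 - cos(s)/sin(s) + 6*cos(s)/sin(s)^3)/sin(s)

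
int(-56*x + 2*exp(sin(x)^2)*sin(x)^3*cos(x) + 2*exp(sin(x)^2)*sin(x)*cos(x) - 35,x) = -28*x^2 - 35*x + exp(sin(x)^2)*sin(x)^2 + C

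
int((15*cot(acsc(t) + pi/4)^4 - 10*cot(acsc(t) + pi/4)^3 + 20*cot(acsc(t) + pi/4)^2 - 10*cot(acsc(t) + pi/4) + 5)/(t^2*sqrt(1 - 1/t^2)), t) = (5*t^4 - 20)/(t^4 + 4*t^3*sqrt(1 - 1/t^2) + 4*t^2 - 4) + C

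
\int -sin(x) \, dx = cos(x) + C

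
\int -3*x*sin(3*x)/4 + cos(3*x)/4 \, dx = x*cos(3*x)/4 + C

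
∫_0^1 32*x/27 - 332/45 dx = -916/135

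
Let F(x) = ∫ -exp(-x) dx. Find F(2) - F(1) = -exp(-1) + exp(-2)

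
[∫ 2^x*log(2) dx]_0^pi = -1 + 2^pi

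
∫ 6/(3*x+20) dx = 2*log(3*x/4 + 5) + C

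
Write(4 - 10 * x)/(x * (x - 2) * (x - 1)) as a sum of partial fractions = 6/(x - 1) - 8/(x - 2) + 2/x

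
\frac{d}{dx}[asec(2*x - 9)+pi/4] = 2/(4*x^2*sqrt(1 - 1/(4*x^2 - 36*x + 81)) - 36*x*sqrt(1 - 1/(4*x^2 - 36*x + 81)) + 81*sqrt(1 - 1/(4*x^2 - 36*x + 81)))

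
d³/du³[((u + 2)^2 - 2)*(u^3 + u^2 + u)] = 60*u^2 + 120*u + 42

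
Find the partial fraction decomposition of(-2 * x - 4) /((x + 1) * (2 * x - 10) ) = 1/(6*(x + 1)) - 7/(6*(x - 5))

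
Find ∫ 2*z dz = z^2 + C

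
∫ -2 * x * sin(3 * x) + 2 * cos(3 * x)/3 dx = 2*x*cos(3*x)/3 + C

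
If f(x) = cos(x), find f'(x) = -sin(x)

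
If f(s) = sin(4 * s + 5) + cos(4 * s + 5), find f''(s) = -16*sin(4*s + 5) - 16*cos(4*s + 5)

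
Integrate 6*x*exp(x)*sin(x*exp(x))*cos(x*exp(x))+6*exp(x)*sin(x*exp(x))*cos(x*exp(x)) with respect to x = 3*sin(x*exp(x))^2 + C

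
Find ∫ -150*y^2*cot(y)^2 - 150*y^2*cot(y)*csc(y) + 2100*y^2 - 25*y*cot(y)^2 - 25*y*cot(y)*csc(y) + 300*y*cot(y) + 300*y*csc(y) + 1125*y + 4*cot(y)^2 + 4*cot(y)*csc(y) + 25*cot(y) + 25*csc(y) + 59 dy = (150*y^2 + 25*y - 4)*(5*y + cot(y) + csc(y) + 3) + C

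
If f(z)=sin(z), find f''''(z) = sin(z)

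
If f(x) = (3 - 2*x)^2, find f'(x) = 8*x - 12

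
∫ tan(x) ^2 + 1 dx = tan(x) + C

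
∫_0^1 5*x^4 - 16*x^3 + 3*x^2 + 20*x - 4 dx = 4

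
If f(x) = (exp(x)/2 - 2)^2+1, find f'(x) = exp(2*x)/2 - 2*exp(x)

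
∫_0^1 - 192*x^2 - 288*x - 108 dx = -316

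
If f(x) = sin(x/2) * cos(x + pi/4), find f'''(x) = 7*sin(x/2)*sin(x + pi/4)/4 - 13*cos(x/2)*cos(x + pi/4)/8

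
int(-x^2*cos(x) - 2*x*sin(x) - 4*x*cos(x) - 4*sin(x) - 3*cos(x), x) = (1 - (x + 2)^2)*sin(x) + C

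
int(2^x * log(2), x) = 2^x + C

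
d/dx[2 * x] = 2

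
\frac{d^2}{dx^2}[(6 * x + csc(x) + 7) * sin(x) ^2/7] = 12*x*cos(2*x)/7 - sin(x)/7 + 12*sin(2*x)/7 + 2*cos(2*x)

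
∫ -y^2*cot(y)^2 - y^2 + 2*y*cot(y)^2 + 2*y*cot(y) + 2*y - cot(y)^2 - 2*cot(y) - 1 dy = (y - 1)^2*cot(y) + C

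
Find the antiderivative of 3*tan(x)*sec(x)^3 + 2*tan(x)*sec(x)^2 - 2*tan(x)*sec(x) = (sec(x)^2 + sec(x) - 2)*sec(x) + C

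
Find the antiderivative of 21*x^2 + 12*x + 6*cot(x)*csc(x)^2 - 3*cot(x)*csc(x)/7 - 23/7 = 7*x^3 + 6*x^2 - 23*x/7 - 3*csc(x)^2 + 3*csc(x)/7 + C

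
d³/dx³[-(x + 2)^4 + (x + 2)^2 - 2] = -24*x - 48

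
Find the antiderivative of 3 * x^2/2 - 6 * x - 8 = x^3/2 - 3*x^2 - 8*x + C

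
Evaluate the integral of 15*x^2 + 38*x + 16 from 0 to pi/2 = 4 + (-1 + 5*pi/2)*(pi/2 + 2)^2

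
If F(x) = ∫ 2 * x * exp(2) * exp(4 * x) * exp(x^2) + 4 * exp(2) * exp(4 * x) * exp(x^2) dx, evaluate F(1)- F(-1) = -exp(-1) + exp(7)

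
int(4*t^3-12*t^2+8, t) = t^4 - 4*t^3 + 8*t + C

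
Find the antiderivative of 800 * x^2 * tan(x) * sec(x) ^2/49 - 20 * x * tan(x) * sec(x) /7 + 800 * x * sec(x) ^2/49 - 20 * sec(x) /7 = 20*x*(20*x*sec(x) - 7)*sec(x)/49 + C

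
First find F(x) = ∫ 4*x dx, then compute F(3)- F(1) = 16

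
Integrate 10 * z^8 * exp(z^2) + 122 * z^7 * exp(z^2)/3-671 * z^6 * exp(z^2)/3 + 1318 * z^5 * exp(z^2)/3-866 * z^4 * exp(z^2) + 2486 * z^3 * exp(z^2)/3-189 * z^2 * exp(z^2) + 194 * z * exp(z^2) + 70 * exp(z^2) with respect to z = z*(5*z + 2)*(z^2 + 6*z - 15)*(3*z^3 - 7*z^2 + 5*z - 7)*exp(z^2)/3 + C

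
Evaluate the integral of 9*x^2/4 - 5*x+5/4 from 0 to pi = -1 + (-2 + (-1 + pi)^2)*(-1 + 3*pi/4)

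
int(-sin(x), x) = cos(x) + C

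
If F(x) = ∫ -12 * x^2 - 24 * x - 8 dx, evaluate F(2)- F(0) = -96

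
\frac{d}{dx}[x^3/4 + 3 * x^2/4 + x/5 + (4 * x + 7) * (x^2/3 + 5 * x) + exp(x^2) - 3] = 19*x^2/4 + 2*x*exp(x^2) + 277*x/6 + 176/5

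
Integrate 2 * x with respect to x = x^2 + C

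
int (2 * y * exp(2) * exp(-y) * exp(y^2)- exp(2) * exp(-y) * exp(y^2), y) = exp(y^2 - y + 2) + C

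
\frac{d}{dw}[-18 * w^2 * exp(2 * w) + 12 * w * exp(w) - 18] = -36*w^2*exp(2*w) - 36*w*exp(2*w) + 12*w*exp(w) + 12*exp(w)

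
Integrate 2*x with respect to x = x^2 + C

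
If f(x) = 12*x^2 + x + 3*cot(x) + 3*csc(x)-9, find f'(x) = 24*x - 3*cot(x)^2 - 3*cot(x)*csc(x) - 2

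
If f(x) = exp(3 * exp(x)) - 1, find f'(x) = 3*exp(x + 3*exp(x))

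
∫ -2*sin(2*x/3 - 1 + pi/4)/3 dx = cos(2*x/3 - 1 + pi/4) + C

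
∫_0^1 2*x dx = 1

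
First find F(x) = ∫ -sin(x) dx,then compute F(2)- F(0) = -1 + cos(2)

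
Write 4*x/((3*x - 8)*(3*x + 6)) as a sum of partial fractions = 16/(21*(3*x - 8)) + 4/(21*(x + 2))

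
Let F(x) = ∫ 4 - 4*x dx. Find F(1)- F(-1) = 8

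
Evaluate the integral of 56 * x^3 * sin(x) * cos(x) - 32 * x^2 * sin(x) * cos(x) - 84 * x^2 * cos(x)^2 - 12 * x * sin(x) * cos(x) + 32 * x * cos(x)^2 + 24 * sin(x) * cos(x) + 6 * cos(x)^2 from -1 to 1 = -44*cos(1)^2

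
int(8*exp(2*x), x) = 4*exp(2*x) + C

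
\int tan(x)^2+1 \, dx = tan(x) + C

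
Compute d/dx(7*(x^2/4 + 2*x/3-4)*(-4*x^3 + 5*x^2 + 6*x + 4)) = -35*x^4 - 119*x^3/3 + 875*x^2/2 - 210*x - 448/3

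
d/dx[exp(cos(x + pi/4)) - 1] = -exp(cos(x + pi/4))*sin(x + pi/4)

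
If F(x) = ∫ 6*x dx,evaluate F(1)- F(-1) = 0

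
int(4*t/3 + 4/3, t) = 2*t^2/3 + 4*t/3 + C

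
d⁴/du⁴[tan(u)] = 24*tan(u)^5 + 40*tan(u)^3 + 16*tan(u)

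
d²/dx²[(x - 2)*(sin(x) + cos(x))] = -x*sin(x) - x*cos(x) + 4*cos(x)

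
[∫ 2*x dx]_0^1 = 1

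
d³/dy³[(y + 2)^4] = 24*y + 48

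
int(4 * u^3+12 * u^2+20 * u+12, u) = u^4 + 4*u^3 + 10*u^2 + 12*u + C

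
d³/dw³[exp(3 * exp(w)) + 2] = 3*exp(w + 3*exp(w)) + 27*exp(2*w + 3*exp(w)) + 27*exp(3*w + 3*exp(w))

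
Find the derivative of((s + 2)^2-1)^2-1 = 4*s^3 + 24*s^2 + 44*s + 24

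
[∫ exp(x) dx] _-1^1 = E - exp(-1)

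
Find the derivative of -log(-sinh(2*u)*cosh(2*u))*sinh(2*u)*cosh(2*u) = -2*(log(-sinh(4*u)/4) + log(2) + 1)*cosh(4*u)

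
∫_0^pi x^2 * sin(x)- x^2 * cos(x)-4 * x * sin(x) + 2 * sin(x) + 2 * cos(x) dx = -2*pi + pi^2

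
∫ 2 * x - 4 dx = x^2 - 4*x + C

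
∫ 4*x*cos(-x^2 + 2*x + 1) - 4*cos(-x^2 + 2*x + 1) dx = 2*sin((x - 1)^2 - 2) + C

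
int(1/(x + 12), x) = log(x/3 + 4) + C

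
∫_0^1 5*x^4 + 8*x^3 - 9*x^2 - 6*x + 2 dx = -1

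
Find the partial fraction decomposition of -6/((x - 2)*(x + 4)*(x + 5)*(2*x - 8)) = 1/(21*(x + 5)) - 1/(16*(x + 4)) + 1/(28*(x - 2)) - 1/(48*(x - 4))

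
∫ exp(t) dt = exp(t) + C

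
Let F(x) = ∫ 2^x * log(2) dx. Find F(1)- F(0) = 1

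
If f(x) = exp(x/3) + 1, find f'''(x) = exp(x/3)/27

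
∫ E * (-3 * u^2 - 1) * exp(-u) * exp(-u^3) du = exp(-u^3 - u + 1) + C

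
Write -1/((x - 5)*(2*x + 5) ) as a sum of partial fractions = 2/(15*(2*x + 5)) - 1/(15*(x - 5))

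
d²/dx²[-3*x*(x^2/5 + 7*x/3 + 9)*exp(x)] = -3*x^3*exp(x)/5 - 53*x^2*exp(x)/5 - 293*x*exp(x)/5 - 68*exp(x)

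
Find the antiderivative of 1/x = log(12*x) + C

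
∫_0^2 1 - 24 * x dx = -46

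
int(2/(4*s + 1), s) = log(-4*s - 1)/2 + C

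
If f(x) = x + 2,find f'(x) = 1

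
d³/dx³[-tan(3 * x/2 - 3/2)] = -81*tan(3*x/2 - 3/2)^4/4 - 27*tan(3*x/2 - 3/2)^2 - 27/4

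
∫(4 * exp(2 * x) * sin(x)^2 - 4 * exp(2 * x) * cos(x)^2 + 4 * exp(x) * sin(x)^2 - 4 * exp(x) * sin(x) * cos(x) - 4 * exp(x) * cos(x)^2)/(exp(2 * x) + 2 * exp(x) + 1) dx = -2*exp(x)*sin(2*x)/(exp(x) + 1) + C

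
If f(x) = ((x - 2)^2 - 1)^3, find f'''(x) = 120*x^3 - 720*x^2 + 1368*x - 816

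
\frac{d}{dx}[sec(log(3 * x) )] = tan(log(x) + log(3))*sec(log(x) + log(3))/x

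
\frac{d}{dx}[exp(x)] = exp(x)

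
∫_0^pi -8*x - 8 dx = 4 - 4*(1 + pi)^2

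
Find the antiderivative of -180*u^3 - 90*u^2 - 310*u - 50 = -45*u^4 - 30*u^3 - 155*u^2 - 50*u + C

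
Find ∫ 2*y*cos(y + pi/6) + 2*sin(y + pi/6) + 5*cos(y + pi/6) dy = (2*y + 5)*sin(y + pi/6) + C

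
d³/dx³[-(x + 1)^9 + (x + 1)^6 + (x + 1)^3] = -504*x^6 - 3024*x^5 - 7560*x^4 - 9960*x^3 - 7200*x^2 - 2664*x - 378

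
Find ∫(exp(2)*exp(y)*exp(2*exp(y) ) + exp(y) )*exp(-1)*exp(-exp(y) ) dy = 2*sinh(exp(y) + 1) + C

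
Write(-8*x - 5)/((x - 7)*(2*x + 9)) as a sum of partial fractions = -62/(23*(2*x + 9)) - 61/(23*(x - 7))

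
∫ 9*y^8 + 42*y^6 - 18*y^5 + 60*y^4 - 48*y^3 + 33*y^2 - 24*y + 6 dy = y^9 + 6*y^7 - 3*y^6 + 12*y^5 - 12*y^4 + 11*y^3 - 12*y^2 + 6*y + C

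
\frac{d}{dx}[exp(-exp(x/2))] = -exp(x/2 - exp(x/2))/2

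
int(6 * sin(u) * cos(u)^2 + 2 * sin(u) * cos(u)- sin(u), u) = -(cos(u) + cos(2*u))*cos(u) + C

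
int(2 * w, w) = w^2 + C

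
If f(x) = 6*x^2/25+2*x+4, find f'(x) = 12*x/25 + 2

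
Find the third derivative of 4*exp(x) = 4*exp(x)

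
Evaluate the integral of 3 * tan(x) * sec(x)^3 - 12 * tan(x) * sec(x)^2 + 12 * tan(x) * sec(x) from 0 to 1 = (-2 + sec(1))^3 + 1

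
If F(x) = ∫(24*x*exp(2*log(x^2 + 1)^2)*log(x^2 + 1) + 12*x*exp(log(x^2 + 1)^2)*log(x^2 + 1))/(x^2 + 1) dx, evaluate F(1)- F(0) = -6 + 3*exp(log(2)^2) + 3*exp(2*log(2)^2)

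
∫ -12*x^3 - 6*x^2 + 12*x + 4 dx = -3*x^4 - 2*x^3 + 6*x^2 + 4*x + C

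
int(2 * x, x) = x^2 + C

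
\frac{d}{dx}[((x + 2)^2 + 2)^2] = 4*x^3 + 24*x^2 + 56*x + 48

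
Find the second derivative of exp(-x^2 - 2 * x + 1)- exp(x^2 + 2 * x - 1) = (-4*x^2*exp(2*x^2 + 4*x - 2) + 4*x^2 - 8*x*exp(2*x^2 + 4*x - 2) + 8*x - 6*exp(2*x^2 + 4*x - 2) + 2)*exp(-x^2 - 2*x + 1)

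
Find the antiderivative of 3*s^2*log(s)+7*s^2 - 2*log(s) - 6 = s*(s^2 - 2)*(log(s) + 2) + C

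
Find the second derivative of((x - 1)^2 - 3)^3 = 30*x^4 - 120*x^3 + 72*x^2 + 96*x - 24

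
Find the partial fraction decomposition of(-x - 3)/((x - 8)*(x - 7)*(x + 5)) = 1/(78*(x + 5)) + 5/(6*(x - 7)) - 11/(13*(x - 8))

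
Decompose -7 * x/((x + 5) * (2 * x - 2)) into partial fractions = -35/(12*(x + 5)) - 7/(12*(x - 1))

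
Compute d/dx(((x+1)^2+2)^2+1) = 4*x^3 + 12*x^2 + 20*x + 12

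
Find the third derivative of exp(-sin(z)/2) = (-6*sin(z) - cos(z)^2 + 4)*exp(-sin(z)/2)*cos(z)/8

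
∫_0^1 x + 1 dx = 3/2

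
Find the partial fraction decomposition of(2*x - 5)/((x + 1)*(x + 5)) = 15/(4*(x + 5)) - 7/(4*(x + 1))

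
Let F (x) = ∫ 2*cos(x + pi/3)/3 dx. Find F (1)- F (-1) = 2*sin(1)/3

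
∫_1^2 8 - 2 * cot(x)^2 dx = -2*cot(1) + 2*cot(2) + 10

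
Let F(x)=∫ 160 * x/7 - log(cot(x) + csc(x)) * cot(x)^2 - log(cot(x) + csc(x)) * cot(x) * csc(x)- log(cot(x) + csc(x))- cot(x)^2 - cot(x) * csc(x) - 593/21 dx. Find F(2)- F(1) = -(cot(1) + csc(1))*log(cot(1) + csc(1)) + (cot(2) + csc(2))*log(cot(2) + csc(2)) + 148/21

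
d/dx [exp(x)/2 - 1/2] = exp(x)/2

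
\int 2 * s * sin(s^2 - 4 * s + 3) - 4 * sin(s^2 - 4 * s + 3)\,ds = -cos((s - 2)^2 - 1) + C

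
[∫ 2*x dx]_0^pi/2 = pi^2/4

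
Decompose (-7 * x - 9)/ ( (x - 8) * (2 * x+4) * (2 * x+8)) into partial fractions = 19/(96*(x + 4)) - 1/(16*(x + 2)) - 13/(96*(x - 8))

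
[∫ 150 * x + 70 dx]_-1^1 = 140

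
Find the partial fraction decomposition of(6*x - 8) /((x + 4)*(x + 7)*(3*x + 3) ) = -25/(27*(x + 7)) + 32/(27*(x + 4)) - 7/(27*(x + 1))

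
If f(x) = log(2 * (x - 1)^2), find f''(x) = -2/(x^2 - 2*x + 1)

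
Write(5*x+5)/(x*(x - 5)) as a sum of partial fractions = 6/(x - 5) - 1/x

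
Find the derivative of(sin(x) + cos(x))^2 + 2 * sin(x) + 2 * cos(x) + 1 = 2*cos(2*x) + 2*sqrt(2)*cos(x + pi/4)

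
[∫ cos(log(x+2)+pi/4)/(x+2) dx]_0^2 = -sin(log(2) + pi/4) + sin(pi/4 + log(4))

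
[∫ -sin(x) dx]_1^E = cos(E) - cos(1)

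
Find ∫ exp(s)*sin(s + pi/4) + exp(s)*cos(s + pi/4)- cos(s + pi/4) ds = (exp(s) - 1)*sin(s + pi/4) + C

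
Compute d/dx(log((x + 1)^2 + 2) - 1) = (2*x + 2)/(x^2 + 2*x + 3)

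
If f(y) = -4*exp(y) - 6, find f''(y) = -4*exp(y)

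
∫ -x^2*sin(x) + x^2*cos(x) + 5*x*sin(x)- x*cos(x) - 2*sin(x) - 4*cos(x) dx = -sqrt(2)*(-x^2 + 3*x + 1)*sin(x + pi/4) + C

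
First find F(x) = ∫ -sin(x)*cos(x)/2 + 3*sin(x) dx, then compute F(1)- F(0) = -25/4 + (-3 + cos(1)/2)^2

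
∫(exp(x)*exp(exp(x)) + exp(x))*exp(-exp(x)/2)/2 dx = 2*sinh(exp(x)/2) + C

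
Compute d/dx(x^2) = 2*x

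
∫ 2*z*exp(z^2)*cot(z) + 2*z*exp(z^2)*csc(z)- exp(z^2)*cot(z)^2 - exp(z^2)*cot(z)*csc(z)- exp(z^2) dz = (cot(z) + csc(z))*exp(z^2) + C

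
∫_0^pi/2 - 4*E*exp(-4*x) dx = -E + exp(1 - 2*pi)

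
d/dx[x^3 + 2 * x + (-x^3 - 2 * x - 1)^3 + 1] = -9*x^8 - 42*x^6 - 18*x^5 - 60*x^4 - 48*x^3 - 30*x^2 - 24*x - 4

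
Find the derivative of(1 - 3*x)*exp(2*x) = -6*x*exp(2*x) - exp(2*x)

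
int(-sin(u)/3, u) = cos(u)/3 + C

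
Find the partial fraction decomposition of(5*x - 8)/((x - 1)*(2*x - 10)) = 3/(8*(x - 1)) + 17/(8*(x - 5))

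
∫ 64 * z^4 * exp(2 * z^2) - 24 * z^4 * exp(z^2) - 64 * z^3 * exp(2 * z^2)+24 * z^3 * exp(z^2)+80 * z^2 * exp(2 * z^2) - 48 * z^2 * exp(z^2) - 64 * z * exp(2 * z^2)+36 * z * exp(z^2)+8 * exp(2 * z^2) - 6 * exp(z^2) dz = 2*(4*exp(z^2) - 3)*(2*z^3 - 2*z^2 + z - 1)*exp(z^2) + C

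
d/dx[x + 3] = 1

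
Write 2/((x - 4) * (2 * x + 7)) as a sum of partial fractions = -4/(15*(2*x + 7)) + 2/(15*(x - 4))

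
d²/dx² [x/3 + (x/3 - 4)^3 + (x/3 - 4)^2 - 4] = 2*x/9 - 22/9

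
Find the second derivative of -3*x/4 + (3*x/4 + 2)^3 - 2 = 81*x/32 + 27/4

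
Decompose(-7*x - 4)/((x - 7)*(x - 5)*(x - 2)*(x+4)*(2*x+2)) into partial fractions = 2/(297*(x + 4)) - 1/(288*(x + 1)) - 1/(30*(x - 2)) + 13/(216*(x - 5)) - 53/(1760*(x - 7))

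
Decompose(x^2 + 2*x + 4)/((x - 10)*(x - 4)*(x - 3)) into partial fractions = 19/(7*(x - 3)) - 14/(3*(x - 4)) + 62/(21*(x - 10))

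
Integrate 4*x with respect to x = 2*x^2 + C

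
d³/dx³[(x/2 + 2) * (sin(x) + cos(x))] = x*sin(x)/2 - x*cos(x)/2 + sin(x)/2 - 7*cos(x)/2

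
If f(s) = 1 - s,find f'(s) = -1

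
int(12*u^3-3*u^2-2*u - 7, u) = 3*u^4 - u^3 - u^2 - 7*u + C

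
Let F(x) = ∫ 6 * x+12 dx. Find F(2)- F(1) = 21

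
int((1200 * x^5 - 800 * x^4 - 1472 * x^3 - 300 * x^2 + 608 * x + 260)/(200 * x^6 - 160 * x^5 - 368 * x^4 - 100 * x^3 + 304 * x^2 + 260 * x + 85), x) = log((-20*x^3 + 8*x^2 + 20*x + 13)^2 + 1) + C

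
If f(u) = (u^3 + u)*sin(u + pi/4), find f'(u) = u^3*cos(u + pi/4) + 3*u^2*sin(u + pi/4) + u*cos(u + pi/4) + sin(u + pi/4)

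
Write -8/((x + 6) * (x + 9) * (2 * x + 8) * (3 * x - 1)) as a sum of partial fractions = -27/(1729*(3*x - 1)) + 1/(105*(x + 9)) - 2/(57*(x + 6)) + 2/(65*(x + 4))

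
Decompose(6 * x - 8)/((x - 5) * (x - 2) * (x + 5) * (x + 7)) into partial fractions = 25/(108*(x + 7)) - 19/(70*(x + 5)) - 4/(189*(x - 2)) + 11/(180*(x - 5))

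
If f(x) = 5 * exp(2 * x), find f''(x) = 20*exp(2*x)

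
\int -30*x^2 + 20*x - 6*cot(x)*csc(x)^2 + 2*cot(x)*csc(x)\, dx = 10*x^2*(1 - x) + 3*csc(x)^2 - 2*csc(x) + C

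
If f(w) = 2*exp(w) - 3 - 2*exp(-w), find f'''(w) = (2*exp(2*w) + 2)*exp(-w)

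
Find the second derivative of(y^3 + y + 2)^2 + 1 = 30*y^4 + 24*y^2 + 24*y + 2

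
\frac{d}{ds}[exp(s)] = exp(s)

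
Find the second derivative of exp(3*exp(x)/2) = 3*exp(x + 3*exp(x)/2)/2 + 9*exp(2*x + 3*exp(x)/2)/4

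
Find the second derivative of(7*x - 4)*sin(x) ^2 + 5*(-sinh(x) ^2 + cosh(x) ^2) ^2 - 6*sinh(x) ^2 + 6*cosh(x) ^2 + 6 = 14*x*cos(2*x) + 14*sin(2*x) - 8*cos(2*x)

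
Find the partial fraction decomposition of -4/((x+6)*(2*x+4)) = 1/(2*(x + 6)) - 1/(2*(x + 2))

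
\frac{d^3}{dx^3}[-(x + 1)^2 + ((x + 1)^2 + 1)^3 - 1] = 120*x^3 + 360*x^2 + 432*x + 192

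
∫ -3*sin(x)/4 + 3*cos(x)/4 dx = 3*sqrt(2)*sin(x + pi/4)/4 + C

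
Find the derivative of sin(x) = cos(x)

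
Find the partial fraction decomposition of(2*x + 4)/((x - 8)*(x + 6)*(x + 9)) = -14/(51*(x + 9)) + 4/(21*(x + 6)) + 10/(119*(x - 8))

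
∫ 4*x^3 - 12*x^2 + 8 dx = x^4 - 4*x^3 + 8*x + C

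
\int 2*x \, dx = x^2 + C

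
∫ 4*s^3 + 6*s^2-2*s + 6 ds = s^4 + 2*s^3 - s^2 + 6*s + C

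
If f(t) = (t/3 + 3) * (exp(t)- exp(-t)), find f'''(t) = (t*exp(2*t) + t + 12*exp(2*t) + 6)*exp(-t)/3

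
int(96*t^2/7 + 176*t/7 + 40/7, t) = 32*t^3/7 + 88*t^2/7 + 40*t/7 + C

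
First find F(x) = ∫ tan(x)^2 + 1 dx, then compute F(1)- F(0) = tan(1)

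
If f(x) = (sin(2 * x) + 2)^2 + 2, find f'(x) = 2*sin(4*x) + 8*cos(2*x)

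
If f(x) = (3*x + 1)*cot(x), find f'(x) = -3*x/sin(x)^2 + 3/tan(x) - 1/sin(x)^2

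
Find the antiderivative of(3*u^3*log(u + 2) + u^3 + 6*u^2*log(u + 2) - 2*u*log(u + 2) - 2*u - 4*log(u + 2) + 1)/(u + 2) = (u^3 - 2*u + 1)*log(u + 2) + C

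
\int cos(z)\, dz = sin(z) + C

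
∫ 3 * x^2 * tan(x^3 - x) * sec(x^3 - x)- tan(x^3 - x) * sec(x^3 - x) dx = sec(x^3 - x) + C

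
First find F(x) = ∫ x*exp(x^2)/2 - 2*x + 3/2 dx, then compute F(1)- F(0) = 1/4 + E/4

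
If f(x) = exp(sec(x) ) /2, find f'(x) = exp(sec(x))*tan(x)*sec(x)/2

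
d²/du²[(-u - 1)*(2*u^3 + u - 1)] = -24*u^2 - 12*u - 2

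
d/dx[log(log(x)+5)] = 1/(x*log(x) + 5*x)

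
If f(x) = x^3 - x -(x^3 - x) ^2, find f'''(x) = -120*x^3 + 48*x + 6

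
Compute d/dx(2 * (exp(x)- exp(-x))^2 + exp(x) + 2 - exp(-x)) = (4*exp(4*x) + exp(3*x) + exp(x) - 4)*exp(-2*x)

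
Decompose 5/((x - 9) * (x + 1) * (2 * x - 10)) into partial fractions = 1/(24*(x + 1)) - 5/(48*(x - 5)) + 1/(16*(x - 9))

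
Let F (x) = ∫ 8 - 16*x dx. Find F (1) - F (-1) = 16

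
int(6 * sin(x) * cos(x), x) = -3*cos(x)^2 + C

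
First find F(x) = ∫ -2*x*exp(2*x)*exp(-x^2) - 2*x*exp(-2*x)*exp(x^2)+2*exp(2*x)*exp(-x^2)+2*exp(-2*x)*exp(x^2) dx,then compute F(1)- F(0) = E - exp(-1)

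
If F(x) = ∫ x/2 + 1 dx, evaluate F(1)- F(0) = 5/4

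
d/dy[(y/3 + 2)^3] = y^2/9 + 4*y/3 + 4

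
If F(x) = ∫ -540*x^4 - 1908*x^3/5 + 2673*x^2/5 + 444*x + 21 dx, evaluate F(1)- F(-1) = 912/5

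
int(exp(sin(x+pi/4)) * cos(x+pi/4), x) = exp(sin(x + pi/4)) + C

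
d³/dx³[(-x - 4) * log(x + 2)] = (x - 2)/(x^3 + 6*x^2 + 12*x + 8)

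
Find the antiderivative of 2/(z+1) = 2*log(-2*z - 2) + C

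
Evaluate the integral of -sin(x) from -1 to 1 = 0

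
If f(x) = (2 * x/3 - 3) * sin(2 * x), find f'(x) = 4*x*cos(2*x)/3 + 2*sin(2*x)/3 - 6*cos(2*x)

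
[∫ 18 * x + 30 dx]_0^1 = 39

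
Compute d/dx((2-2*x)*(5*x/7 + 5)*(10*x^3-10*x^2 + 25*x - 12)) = -500*x^4/7 - 2000*x^3/7 + 450*x^2 - 4160*x/7 + 2470/7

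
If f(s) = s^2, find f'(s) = 2*s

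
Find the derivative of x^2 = 2*x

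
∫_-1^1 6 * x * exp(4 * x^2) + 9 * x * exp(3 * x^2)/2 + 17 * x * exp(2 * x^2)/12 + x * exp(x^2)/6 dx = 0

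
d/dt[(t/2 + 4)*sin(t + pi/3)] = t*cos(t + pi/3)/2 + sin(t + pi/3)/2 + 4*cos(t + pi/3)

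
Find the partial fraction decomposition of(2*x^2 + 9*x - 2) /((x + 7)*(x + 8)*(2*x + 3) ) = -4/(13*(2*x + 3)) + 54/(13*(x + 8)) - 3/(x + 7)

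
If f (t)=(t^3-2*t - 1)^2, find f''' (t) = 120*t^3 - 96*t - 12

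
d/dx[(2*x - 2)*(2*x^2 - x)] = 12*x^2 - 12*x + 2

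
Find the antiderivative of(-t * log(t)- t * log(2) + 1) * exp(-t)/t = exp(-t)*log(2*t) + C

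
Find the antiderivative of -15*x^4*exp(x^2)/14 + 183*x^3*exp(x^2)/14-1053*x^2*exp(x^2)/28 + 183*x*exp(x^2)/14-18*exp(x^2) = -3*x*(x - 8)*(5*x - 21)*exp(x^2)/28 + C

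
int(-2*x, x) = -x^2 + C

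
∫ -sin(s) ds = cos(s) + C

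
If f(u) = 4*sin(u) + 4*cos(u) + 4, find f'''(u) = 4*sin(u) - 4*cos(u)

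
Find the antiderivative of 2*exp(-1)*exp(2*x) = exp(2*x - 1) + C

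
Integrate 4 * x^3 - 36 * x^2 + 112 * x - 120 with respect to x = x^4 - 12*x^3 + 56*x^2 - 120*x + C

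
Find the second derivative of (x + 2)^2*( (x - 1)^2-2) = 12*x^2 + 12*x - 10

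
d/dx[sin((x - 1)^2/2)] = (x - 1)*cos(x^2/2 - x + 1/2)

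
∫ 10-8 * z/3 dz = -4*z^2/3 + 10*z + C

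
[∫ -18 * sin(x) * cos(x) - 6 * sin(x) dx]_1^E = -(1 + 3*cos(1))^2 + (3*cos(E) + 1)^2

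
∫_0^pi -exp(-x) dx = -1 + exp(-pi)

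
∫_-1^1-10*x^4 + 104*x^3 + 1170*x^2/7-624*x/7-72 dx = -256/7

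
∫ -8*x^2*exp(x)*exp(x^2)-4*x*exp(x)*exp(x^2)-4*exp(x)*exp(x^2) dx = -4*x*exp(x*(x + 1)) + C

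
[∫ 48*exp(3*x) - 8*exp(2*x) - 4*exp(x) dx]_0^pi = -4*exp(2*pi) - 4*exp(pi) - 8 + 16*exp(3*pi)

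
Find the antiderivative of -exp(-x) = exp(-x) + C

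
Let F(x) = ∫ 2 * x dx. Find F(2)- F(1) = 3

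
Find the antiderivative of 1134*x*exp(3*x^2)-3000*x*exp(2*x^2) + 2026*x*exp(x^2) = (189*exp(2*x^2) - 750*exp(x^2) + 1013)*exp(x^2) + C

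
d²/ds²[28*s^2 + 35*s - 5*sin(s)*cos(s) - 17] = 10*sin(2*s) + 56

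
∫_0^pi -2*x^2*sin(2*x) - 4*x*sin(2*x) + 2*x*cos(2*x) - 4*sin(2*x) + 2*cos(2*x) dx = 2*pi + pi^2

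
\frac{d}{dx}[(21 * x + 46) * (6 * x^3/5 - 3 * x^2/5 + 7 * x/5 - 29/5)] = 504*x^3/5 + 639*x^2/5 + 18*x/5 - 287/5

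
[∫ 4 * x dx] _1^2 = 6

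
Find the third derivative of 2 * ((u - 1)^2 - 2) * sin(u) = -2*u^2*cos(u) - 12*u*sin(u) + 4*u*cos(u) + 12*sin(u) + 14*cos(u)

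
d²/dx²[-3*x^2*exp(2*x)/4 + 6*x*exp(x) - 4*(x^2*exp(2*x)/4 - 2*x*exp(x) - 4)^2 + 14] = -4*x^4*exp(4*x) - 8*x^3*exp(4*x) + 36*x^3*exp(3*x) - 3*x^2*exp(4*x) + 72*x^2*exp(3*x) - 35*x^2*exp(2*x) + 24*x*exp(3*x) - 70*x*exp(2*x) - 58*x*exp(x) - 35*exp(2*x)/2 - 116*exp(x)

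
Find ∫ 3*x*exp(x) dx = 3*(x - 1)*exp(x) + C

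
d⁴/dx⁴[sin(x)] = sin(x)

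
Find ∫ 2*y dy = y^2 + C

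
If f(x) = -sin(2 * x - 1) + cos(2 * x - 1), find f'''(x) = 8*sin(2*x - 1) + 8*cos(2*x - 1)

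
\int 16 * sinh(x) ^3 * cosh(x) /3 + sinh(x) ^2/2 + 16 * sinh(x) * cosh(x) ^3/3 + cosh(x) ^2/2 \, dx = (8*sinh(2*x) + 3)*sinh(x)*cosh(x)/6 + C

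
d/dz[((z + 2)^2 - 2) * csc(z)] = (-z^2*cos(z)/sin(z) + 2*z - 4*z*cos(z)/sin(z) + 4 - 2*cos(z)/sin(z))/sin(z)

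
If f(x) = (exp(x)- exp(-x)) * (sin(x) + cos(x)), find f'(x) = 2*(exp(2*x)*cos(x) + sin(x))*exp(-x)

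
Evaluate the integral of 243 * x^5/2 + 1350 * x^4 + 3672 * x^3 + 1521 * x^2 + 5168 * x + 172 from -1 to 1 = 1898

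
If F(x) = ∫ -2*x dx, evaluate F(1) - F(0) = -1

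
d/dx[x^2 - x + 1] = 2*x - 1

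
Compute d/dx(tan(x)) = cos(x)^(-2)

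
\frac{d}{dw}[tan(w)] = cos(w)^(-2)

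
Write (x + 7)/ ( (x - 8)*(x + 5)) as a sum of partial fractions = -2/(13*(x + 5)) + 15/(13*(x - 8))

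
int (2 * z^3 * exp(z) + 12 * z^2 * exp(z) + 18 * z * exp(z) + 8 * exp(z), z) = 2*(z + 1)^3*exp(z) + C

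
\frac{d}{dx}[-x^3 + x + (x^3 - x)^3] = 9*x^8 - 21*x^6 + 15*x^4 - 6*x^2 + 1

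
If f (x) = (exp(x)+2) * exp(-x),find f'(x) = -2*exp(-x)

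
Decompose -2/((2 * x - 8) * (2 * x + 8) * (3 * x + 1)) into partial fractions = 9/(286*(3*x + 1)) - 1/(176*(x + 4)) - 1/(208*(x - 4))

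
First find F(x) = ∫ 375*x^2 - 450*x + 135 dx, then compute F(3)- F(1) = 1720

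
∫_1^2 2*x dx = 3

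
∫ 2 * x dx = x^2 + C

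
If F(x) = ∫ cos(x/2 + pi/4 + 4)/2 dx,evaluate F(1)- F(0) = sin(pi/4 + 9/2) - sin(pi/4 + 4)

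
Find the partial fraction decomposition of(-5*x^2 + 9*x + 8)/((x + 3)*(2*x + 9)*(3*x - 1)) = 47/(145*(3*x - 1)) - 535/(87*(2*x + 9)) + 32/(15*(x + 3))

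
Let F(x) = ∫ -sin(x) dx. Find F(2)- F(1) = -cos(1) + cos(2)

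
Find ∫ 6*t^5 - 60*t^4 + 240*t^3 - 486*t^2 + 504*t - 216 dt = t^6 - 12*t^5 + 60*t^4 - 162*t^3 + 252*t^2 - 216*t + C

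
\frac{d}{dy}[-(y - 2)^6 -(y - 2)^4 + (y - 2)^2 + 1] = -6*y^5 + 60*y^4 - 244*y^3 + 504*y^2 - 526*y + 220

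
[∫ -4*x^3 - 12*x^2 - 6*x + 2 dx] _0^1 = -6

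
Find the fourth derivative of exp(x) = exp(x)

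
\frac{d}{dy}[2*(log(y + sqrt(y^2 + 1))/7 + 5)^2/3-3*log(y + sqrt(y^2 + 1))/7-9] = (4*y*log(y + sqrt(y^2 + 1)) + 77*y + 4*sqrt(y^2 + 1)*log(y + sqrt(y^2 + 1)) + 77*sqrt(y^2 + 1))/(147*y^2 + 147*y*sqrt(y^2 + 1) + 147)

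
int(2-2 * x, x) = -x^2 + 2*x + C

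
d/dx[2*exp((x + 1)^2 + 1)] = 4*x*exp(x^2 + 2*x + 2) + 4*exp(x^2 + 2*x + 2)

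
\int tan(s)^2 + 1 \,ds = tan(s) + C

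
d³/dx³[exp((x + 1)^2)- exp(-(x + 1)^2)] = (8*x^3*exp(2*x^2 + 4*x + 2) + 8*x^3 + 24*x^2*exp(2*x^2 + 4*x + 2) + 24*x^2 + 36*x*exp(2*x^2 + 4*x + 2) + 12*x + 20*exp(2*x^2 + 4*x + 2) - 4)*exp(-x^2 - 2*x - 1)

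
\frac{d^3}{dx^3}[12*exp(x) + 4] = 12*exp(x)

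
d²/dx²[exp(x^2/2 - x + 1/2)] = x^2*exp(x^2/2 - x + 1/2) - 2*x*exp(x^2/2 - x + 1/2) + 2*exp(x^2/2 - x + 1/2)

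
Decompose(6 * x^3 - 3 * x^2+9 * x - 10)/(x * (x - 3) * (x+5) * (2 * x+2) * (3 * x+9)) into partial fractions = -11/(24*(x + 5)) + 113/(216*(x + 3)) - 7/(48*(x + 1)) + 19/(432*(x - 3)) + 1/(27*x)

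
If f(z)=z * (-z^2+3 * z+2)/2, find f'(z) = -3*z^2/2 + 3*z + 1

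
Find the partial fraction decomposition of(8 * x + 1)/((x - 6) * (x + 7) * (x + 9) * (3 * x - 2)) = -171/(10672*(3*x - 2)) + 71/(870*(x + 9)) - 55/(598*(x + 7)) + 49/(3120*(x - 6))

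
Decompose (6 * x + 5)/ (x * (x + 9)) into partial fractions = 49/(9*(x + 9)) + 5/(9*x)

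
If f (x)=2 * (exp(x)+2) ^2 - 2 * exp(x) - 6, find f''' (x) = 16*exp(2*x) + 6*exp(x)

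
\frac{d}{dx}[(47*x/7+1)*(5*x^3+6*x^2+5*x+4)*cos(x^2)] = -470*x^5*sin(x^2)/7 - 634*x^4*sin(x^2)/7 - 554*x^3*sin(x^2)/7 + 940*x^3*cos(x^2)/7 - 446*x^2*sin(x^2)/7 + 951*x^2*cos(x^2)/7 - 8*x*sin(x^2) + 554*x*cos(x^2)/7 + 223*cos(x^2)/7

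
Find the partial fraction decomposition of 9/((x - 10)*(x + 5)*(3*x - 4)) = -81/(494*(3*x - 4)) + 3/(95*(x + 5)) + 3/(130*(x - 10))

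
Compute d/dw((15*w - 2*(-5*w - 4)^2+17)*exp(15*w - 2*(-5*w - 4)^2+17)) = 5000*w^3*exp(-50*w^2 - 65*w - 15) + 9750*w^2*exp(-50*w^2 - 65*w - 15) + 5625*w*exp(-50*w^2 - 65*w - 15) + 910*exp(-50*w^2 - 65*w - 15)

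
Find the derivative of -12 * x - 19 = -12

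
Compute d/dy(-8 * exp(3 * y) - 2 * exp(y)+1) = -24*exp(3*y) - 2*exp(y)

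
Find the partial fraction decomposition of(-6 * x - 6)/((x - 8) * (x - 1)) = 12/(7*(x - 1)) - 54/(7*(x - 8))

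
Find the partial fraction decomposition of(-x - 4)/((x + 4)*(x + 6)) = -1/(x + 6)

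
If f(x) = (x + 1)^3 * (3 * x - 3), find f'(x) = 12*x^3 + 18*x^2 - 6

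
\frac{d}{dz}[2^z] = 2^z*log(2)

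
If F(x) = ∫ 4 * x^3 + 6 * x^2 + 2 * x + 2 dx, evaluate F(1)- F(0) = 6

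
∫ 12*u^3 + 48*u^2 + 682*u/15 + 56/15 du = 3*u^4 + 16*u^3 + 341*u^2/15 + 56*u/15 + C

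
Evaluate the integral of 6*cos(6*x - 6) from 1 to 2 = sin(6)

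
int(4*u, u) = 2*u^2 + C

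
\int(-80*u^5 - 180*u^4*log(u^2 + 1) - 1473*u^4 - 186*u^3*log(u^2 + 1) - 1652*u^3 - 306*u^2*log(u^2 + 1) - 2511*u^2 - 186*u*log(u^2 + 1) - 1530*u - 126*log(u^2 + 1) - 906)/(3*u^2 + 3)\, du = -(5*u + 4)*(u + 3*log(u^2 + 1) + 21)*(4*u^2 + 3*u + 6)/3 + C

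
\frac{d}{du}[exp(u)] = exp(u)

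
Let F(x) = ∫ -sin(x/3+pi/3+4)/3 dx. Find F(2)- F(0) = -cos(pi/3 + 4) + cos((pi + 14)/3)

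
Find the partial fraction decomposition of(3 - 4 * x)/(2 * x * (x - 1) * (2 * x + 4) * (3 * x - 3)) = -11/(216*(x + 2)) - 2/(27*(x - 1)) - 1/(36*(x - 1)^2) + 1/(8*x)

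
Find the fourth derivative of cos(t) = cos(t)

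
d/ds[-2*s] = -2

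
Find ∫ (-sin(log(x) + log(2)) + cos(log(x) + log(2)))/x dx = sqrt(2)*sin(log(x) + log(2) + pi/4) + C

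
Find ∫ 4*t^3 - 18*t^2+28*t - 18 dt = t^4 - 6*t^3 + 14*t^2 - 18*t + C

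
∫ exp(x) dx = exp(x) + C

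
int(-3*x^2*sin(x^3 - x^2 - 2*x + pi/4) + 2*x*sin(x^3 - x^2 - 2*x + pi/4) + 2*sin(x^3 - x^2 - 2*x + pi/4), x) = cos(x^3 - x^2 - 2*x + pi/4) + C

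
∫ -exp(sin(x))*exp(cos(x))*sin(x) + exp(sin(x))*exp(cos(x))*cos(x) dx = exp(sqrt(2)*sin(x + pi/4)) + C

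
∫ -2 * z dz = -z^2 + C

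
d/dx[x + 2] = 1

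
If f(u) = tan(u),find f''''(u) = 24*tan(u)^5 + 40*tan(u)^3 + 16*tan(u)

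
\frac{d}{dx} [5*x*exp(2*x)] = 10*x*exp(2*x) + 5*exp(2*x)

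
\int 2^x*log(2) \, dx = 2^x + C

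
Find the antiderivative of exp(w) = exp(w) + C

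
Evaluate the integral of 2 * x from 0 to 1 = 1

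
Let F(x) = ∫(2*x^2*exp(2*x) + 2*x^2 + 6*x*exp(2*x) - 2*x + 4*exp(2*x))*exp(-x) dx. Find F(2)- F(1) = -6*E - 14*exp(-2) + 6*exp(-1) + 14*exp(2)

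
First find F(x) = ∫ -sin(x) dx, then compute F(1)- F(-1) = 0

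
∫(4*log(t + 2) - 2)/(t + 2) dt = 2*(log(t + 2) - 1)*log(t + 2) + C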